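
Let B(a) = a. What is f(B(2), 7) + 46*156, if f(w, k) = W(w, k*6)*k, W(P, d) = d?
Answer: 7470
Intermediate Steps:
f(w, k) = 6*k² (f(w, k) = (k*6)*k = (6*k)*k = 6*k²)
f(B(2), 7) + 46*156 = 6*7² + 46*156 = 6*49 + 7176 = 294 + 7176 = 7470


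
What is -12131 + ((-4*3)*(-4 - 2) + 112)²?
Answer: 21725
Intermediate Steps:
-12131 + ((-4*3)*(-4 - 2) + 112)² = -12131 + (-12*(-6) + 112)² = -12131 + (72 + 112)² = -12131 + 184² = -12131 + 33856 = 21725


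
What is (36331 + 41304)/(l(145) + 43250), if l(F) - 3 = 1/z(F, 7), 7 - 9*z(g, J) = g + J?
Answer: 11257075/6271676 ≈ 1.7949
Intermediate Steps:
z(g, J) = 7/9 - J/9 - g/9 (z(g, J) = 7/9 - (g + J)/9 = 7/9 - (J + g)/9 = 7/9 + (-J/9 - g/9) = 7/9 - J/9 - g/9)
l(F) = 3 - 9/F (l(F) = 3 + 1/(7/9 - ⅑*7 - F/9) = 3 + 1/(7/9 - 7/9 - F/9) = 3 + 1/(-F/9) = 3 - 9/F)
(36331 + 41304)/(l(145) + 43250) = (36331 + 41304)/((3 - 9/145) + 43250) = 77635/((3 - 9*1/145) + 43250) = 77635/((3 - 9/145) + 43250) = 77635/(426/145 + 43250) = 77635/(6271676/145) = 77635*(145/6271676) = 11257075/6271676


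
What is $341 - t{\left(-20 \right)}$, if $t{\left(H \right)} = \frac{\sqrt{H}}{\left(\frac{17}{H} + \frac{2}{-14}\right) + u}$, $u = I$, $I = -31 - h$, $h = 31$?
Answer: $341 + \frac{280 i \sqrt{5}}{8819} \approx 341.0 + 0.070994 i$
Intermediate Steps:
$I = -62$ ($I = -31 - 31 = -62$)
$u = -62$
$t{\left(H \right)} = \frac{\sqrt{H}}{- \frac{435}{7} + \frac{17}{H}}$ ($t{\left(H \right)} = \frac{\sqrt{H}}{\left(\frac{17}{H} + \frac{2}{-14}\right) - 62} = \frac{\sqrt{H}}{\left(\frac{17}{H} + 2 \left(- \frac{1}{14}\right)\right) - 62} = \frac{\sqrt{H}}{\left(\frac{17}{H} - \frac{1}{7}\right) - 62} = \frac{\sqrt{H}}{\left(- \frac{1}{7} + \frac{17}{H}\right) - 62} = \frac{\sqrt{H}}{- \frac{435}{7} + \frac{17}{H}}$)
$341 - t{\left(-20 \right)} = 341 - - \frac{7 \left(-20\right)^{\frac{3}{2}}}{-119 + 435 \left(-20\right)} = 341 - - \frac{7 \left(- 40 i \sqrt{5}\right)}{-119 - 8700} = 341 - - \frac{7 \left(- 40 i \sqrt{5}\right)}{-8819} = 341 - \left(-7\right) \left(- 40 i \sqrt{5}\right) \left(- \frac{1}{8819}\right) = 341 - - \frac{280 i \sqrt{5}}{8819} = 341 + \frac{280 i \sqrt{5}}{8819}$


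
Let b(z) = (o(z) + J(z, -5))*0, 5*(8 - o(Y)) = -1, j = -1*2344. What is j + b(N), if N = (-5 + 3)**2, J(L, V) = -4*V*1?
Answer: -2344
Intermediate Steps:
J(L, V) = -4*V
j = -2344
o(Y) = 41/5 (o(Y) = 8 - 1/5*(-1) = 8 + 1/5 = 41/5)
N = 4 (N = (-2)**2 = 4)
b(z) = 0 (b(z) = (41/5 - 4*(-5))*0 = (41/5 + 20)*0 = (141/5)*0 = 0)
j + b(N) = -2344 + 0 = -2344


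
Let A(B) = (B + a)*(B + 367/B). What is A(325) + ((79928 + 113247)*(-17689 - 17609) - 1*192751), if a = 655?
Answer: -443206679133/65 ≈ -6.8186e+9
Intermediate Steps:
A(B) = (655 + B)*(B + 367/B) (A(B) = (B + 655)*(B + 367/B) = (655 + B)*(B + 367/B))
A(325) + ((79928 + 113247)*(-17689 - 17609) - 1*192751) = (367 + 325² + 655*325 + 240385/325) + ((79928 + 113247)*(-17689 - 17609) - 1*192751) = (367 + 105625 + 212875 + 240385*(1/325)) + (193175*(-35298) - 192751) = (367 + 105625 + 212875 + 48077/65) + (-6818691150 - 192751) = 20774432/65 - 6818883901 = -443206679133/65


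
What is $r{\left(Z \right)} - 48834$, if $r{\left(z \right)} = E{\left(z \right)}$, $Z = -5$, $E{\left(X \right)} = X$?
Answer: $-48839$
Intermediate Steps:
$r{\left(z \right)} = z$
$r{\left(Z \right)} - 48834 = -5 - 48834 = -48839$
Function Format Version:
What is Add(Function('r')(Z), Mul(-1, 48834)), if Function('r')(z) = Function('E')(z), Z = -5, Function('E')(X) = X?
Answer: -48839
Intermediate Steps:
Function('r')(z) = z
Add(Function('r')(Z), Mul(-1, 48834)) = Add(-5, Mul(-1, 48834)) = Add(-5, -48834) = -48839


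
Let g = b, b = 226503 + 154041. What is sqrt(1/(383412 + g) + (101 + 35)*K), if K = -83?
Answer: 11*I*sqrt(1512397051027)/127326 ≈ 106.24*I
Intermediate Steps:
b = 380544
g = 380544
sqrt(1/(383412 + g) + (101 + 35)*K) = sqrt(1/(383412 + 380544) + (101 + 35)*(-83)) = sqrt(1/763956 + 136*(-83)) = sqrt(1/763956 - 11288) = sqrt(-8623535327/763956) = 11*I*sqrt(1512397051027)/127326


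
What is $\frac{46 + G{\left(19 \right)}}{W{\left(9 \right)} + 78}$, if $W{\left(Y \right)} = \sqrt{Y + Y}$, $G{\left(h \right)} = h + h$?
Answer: $\frac{364}{337} - \frac{14 \sqrt{2}}{337} \approx 1.0214$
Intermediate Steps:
$G{\left(h \right)} = 2 h$
$W{\left(Y \right)} = \sqrt{2} \sqrt{Y}$ ($W{\left(Y \right)} = \sqrt{2 Y} = \sqrt{2} \sqrt{Y}$)
$\frac{46 + G{\left(19 \right)}}{W{\left(9 \right)} + 78} = \frac{46 + 2 \cdot 19}{\sqrt{2} \sqrt{9} + 78} = \frac{46 + 38}{\sqrt{2} \cdot 3 + 78} = \frac{84}{3 \sqrt{2} + 78} = \frac{84}{78 + 3 \sqrt{2}}$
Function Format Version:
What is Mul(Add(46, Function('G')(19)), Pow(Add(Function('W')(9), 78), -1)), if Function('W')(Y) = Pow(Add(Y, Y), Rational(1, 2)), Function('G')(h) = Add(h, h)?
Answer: Add(Rational(364, 337), Mul(Rational(-14, 337), Pow(2, Rational(1, 2)))) ≈ 1.0214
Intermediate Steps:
Function('G')(h) = Mul(2, h)
Function('W')(Y) = Mul(Pow(2, Rational(1, 2)), Pow(Y, Rational(1, 2))) (Function('W')(Y) = Pow(Mul(2, Y), Rational(1, 2)) = Mul(Pow(2, Rational(1, 2)), Pow(Y, Rational(1, 2))))
Mul(Add(46, Function('G')(19)), Pow(Add(Function('W')(9), 78), -1)) = Mul(Add(46, Mul(2, 19)), Pow(Add(Mul(Pow(2, Rational(1, 2)), Pow(9, Rational(1, 2))), 78), -1)) = Mul(Add(46, 38), Pow(Add(Mul(Pow(2, Rational(1, 2)), 3), 78), -1)) = Mul(84, Pow(Add(Mul(3, Pow(2, Rational(1, 2))), 78), -1)) = Mul(84, Pow(Add(78, Mul(3, Pow(2, Rational(1, 2)))), -1))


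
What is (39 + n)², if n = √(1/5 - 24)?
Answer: (195 + I*√595)²/25 ≈ 1497.2 + 380.52*I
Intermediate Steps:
n = I*√595/5 (n = √(⅕ - 24) = √(-119/5) = I*√595/5 ≈ 4.8785*I)
(39 + n)² = (39 + I*√595/5)²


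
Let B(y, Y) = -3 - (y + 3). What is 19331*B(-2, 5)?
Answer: -77324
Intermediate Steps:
B(y, Y) = -6 - y (B(y, Y) = -3 - (3 + y) = -3 + (-3 - y) = -6 - y)
19331*B(-2, 5) = 19331*(-6 - 1*(-2)) = 19331*(-6 + 2) = 19331*(-4) = -77324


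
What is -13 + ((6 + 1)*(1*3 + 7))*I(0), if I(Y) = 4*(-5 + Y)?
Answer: -1413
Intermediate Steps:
I(Y) = -20 + 4*Y
-13 + ((6 + 1)*(1*3 + 7))*I(0) = -13 + ((6 + 1)*(1*3 + 7))*(-20 + 4*0) = -13 + (7*(3 + 7))*(-20 + 0) = -13 + (7*10)*(-20) = -13 + 70*(-20) = -13 - 1400 = -1413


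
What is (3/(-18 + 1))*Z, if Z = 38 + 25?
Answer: -189/17 ≈ -11.118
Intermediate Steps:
Z = 63
(3/(-18 + 1))*Z = (3/(-18 + 1))*63 = (3/(-17))*63 = -1/17*3*63 = -3/17*63 = -189/17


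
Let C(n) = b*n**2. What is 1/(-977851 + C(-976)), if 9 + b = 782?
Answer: 1/735363397 ≈ 1.3599e-9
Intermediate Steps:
b = 773 (b = -9 + 782 = 773)
C(n) = 773*n**2
1/(-977851 + C(-976)) = 1/(-977851 + 773*(-976)**2) = 1/(-977851 + 773*952576) = 1/(-977851 + 736341248) = 1/735363397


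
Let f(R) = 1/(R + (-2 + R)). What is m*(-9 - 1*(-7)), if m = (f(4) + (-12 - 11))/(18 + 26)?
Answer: 137/132 ≈ 1.0379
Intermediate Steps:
f(R) = 1/(-2 + 2*R)
m = -137/264 (m = (1/(2*(-1 + 4)) + (-12 - 11))/(18 + 26) = ((½)/3 - 23)/44 = ((½)*(⅓) - 23)*(1/44) = (⅙ - 23)*(1/44) = -137/6*1/44 = -137/264 ≈ -0.51894)
m*(-9 - 1*(-7)) = -137*(-9 - 1*(-7))/264 = -137*(-9 + 7)/264 = -137/264*(-2) = 137/132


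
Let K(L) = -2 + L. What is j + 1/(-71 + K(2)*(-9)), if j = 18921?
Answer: 1343390/71 ≈ 18921.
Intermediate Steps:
j + 1/(-71 + K(2)*(-9)) = 18921 + 1/(-71 + (-2 + 2)*(-9)) = 18921 + 1/(-71 + 0*(-9)) = 18921 + 1/(-71 + 0) = 18921 + 1/(-71) = 18921 - 1/71 = 1343390/71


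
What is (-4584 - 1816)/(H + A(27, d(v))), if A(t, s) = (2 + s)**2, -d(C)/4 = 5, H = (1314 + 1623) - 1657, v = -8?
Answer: -1600/401 ≈ -3.9900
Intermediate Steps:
H = 1280 (H = 2937 - 1657 = 1280)
d(C) = -20 (d(C) = -4*5 = -20)
(-4584 - 1816)/(H + A(27, d(v))) = (-4584 - 1816)/(1280 + (2 - 20)**2) = -6400/(1280 + (-18)**2) = -6400/(1280 + 324) = -6400/1604 = -6400*1/1604 = -1600/401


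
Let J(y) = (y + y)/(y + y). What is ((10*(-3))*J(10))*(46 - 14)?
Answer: -960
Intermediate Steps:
J(y) = 1 (J(y) = (2*y)/((2*y)) = (2*y)*(1/(2*y)) = 1)
((10*(-3))*J(10))*(46 - 14) = ((10*(-3))*1)*(46 - 14) = -30*1*32 = -30*32 = -960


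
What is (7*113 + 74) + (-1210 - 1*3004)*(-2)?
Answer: 9293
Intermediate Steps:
(7*113 + 74) + (-1210 - 1*3004)*(-2) = (791 + 74) + (-1210 - 3004)*(-2) = 865 - 4214*(-2) = 865 + 8428 = 9293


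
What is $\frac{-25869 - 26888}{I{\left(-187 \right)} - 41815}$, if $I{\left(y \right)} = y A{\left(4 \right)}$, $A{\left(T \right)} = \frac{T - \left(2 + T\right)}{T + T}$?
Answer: $\frac{211028}{167073} \approx 1.2631$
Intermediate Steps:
$A{\left(T \right)} = - \frac{1}{T}$ ($A{\left(T \right)} = - \frac{2}{2 T} = - 2 \frac{1}{2 T} = - \frac{1}{T}$)
$I{\left(y \right)} = - \frac{y}{4}$ ($I{\left(y \right)} = y \left(- \frac{1}{4}\right) = - \frac{y}{4}$)
$\frac{-25869 - 26888}{I{\left(-187 \right)} - 41815} = \frac{-25869 - 26888}{\left(- \frac{1}{4}\right) \left(-187\right) - 41815} = - \frac{52757}{\frac{187}{4} - 41815} = - \frac{52757}{- \frac{167073}{4}} = \left(-52757\right) \left(- \frac{4}{167073}\right) = \frac{211028}{167073}$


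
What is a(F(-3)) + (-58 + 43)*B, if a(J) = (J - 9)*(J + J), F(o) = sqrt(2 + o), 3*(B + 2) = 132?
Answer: -632 - 18*I ≈ -632.0 - 18.0*I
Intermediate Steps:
B = 42 (B = -2 + (1/3)*132 = -2 + 44 = 42)
a(J) = 2*J*(-9 + J) (a(J) = (-9 + J)*(2*J) = 2*J*(-9 + J))
a(F(-3)) + (-58 + 43)*B = 2*sqrt(2 - 3)*(-9 + sqrt(2 - 3)) + (-58 + 43)*42 = 2*sqrt(-1)*(-9 + sqrt(-1)) - 15*42 = 2*I*(-9 + I) - 630 = -630 + 2*I*(-9 + I)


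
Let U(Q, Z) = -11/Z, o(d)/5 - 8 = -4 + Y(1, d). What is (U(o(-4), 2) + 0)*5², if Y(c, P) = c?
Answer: -275/2 ≈ -137.50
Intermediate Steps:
o(d) = 25 (o(d) = 40 + 5*(-4 + 1) = 40 + 5*(-3) = 40 - 15 = 25)
(U(o(-4), 2) + 0)*5² = (-11/2 + 0)*5² = (-11*½ + 0)*25 = (-11/2 + 0)*25 = -11/2*25 = -275/2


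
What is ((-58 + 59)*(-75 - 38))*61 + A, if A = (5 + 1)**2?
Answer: -6857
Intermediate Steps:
A = 36 (A = 6**2 = 36)
((-58 + 59)*(-75 - 38))*61 + A = ((-58 + 59)*(-75 - 38))*61 + 36 = (1*(-113))*61 + 36 = -113*61 + 36 = -6893 + 36 = -6857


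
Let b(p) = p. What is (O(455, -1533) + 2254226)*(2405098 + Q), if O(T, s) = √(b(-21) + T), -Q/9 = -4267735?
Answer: 92005587227138 + 40814713*√434 ≈ 9.2006e+13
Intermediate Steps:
Q = 38409615 (Q = -9*(-4267735) = 38409615)
O(T, s) = √(-21 + T)
(O(455, -1533) + 2254226)*(2405098 + Q) = (√(-21 + 455) + 2254226)*(2405098 + 38409615) = (√434 + 2254226)*40814713 = (2254226 + √434)*40814713 = 92005587227138 + 40814713*√434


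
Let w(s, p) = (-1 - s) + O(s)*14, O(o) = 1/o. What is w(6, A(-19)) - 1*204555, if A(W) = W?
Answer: -613679/3 ≈ -2.0456e+5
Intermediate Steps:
w(s, p) = -1 - s + 14/s (w(s, p) = (-1 - s) + 14/s = -1 - s + 14/s)
w(6, A(-19)) - 1*204555 = (-1 - 1*6 + 14/6) - 1*204555 = (-1 - 6 + 14*(1/6)) - 204555 = (-1 - 6 + 7/3) - 204555 = -14/3 - 204555 = -613679/3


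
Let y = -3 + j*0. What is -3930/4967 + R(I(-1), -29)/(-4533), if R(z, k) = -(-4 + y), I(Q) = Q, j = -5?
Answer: -17849459/22515411 ≈ -0.79277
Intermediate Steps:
y = -3 (y = -3 - 5*0 = -3 + 0 = -3)
R(z, k) = 7 (R(z, k) = -(-4 - 3) = -1*(-7) = 7)
-3930/4967 + R(I(-1), -29)/(-4533) = -3930/4967 + 7/(-4533) = -3930*1/4967 + 7*(-1/4533) = -3930/4967 - 7/4533 = -17849459/22515411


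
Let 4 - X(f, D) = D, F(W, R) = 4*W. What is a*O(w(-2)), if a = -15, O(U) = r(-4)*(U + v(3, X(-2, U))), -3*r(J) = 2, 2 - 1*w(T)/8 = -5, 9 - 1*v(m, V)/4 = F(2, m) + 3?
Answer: 480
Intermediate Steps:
X(f, D) = 4 - D
v(m, V) = -8 (v(m, V) = 36 - 4*(4*2 + 3) = 36 - 4*(8 + 3) = 36 - 4*11 = 36 - 44 = -8)
w(T) = 56 (w(T) = 16 - 8*(-5) = 16 + 40 = 56)
r(J) = -⅔ (r(J) = -⅓*2 = -⅔)
O(U) = 16/3 - 2*U/3 (O(U) = -2*(U - 8)/3 = -2*(-8 + U)/3 = 16/3 - 2*U/3)
a*O(w(-2)) = -15*(16/3 - ⅔*56) = -15*(16/3 - 112/3) = -15*(-32) = 480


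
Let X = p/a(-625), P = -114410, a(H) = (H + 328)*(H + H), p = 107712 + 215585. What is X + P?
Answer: -42474389203/371250 ≈ -1.1441e+5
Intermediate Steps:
p = 323297
a(H) = 2*H*(328 + H) (a(H) = (328 + H)*(2*H) = 2*H*(328 + H))
X = 323297/371250 (X = 323297/((2*(-625)*(328 - 625))) = 323297/((2*(-625)*(-297))) = 323297/371250 ≈ 0.87083)
X + P = 323297/371250 - 114410 = -42474389203/371250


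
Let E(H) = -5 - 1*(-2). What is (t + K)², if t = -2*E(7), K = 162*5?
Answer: 665856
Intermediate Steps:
K = 810
E(H) = -3 (E(H) = -5 + 2 = -3)
t = 6 (t = -2*(-3) = 6)
(t + K)² = (6 + 810)² = 816² = 665856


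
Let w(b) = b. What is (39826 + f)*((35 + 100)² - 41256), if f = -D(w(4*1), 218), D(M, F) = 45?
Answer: -916196211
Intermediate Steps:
f = -45 (f = -1*45 = -45)
(39826 + f)*((35 + 100)² - 41256) = (39826 - 45)*((35 + 100)² - 41256) = 39781*(135² - 41256) = 39781*(18225 - 41256) = 39781*(-23031) = -916196211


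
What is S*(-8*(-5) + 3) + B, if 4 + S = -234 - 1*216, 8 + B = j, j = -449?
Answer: -19979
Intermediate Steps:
B = -457 (B = -8 - 449 = -457)
S = -454 (S = -4 + (-234 - 1*216) = -4 + (-234 - 216) = -4 - 450 = -454)
S*(-8*(-5) + 3) + B = -454*(-8*(-5) + 3) - 457 = -454*(40 + 3) - 457 = -454*43 - 457 = -19522 - 457 = -19979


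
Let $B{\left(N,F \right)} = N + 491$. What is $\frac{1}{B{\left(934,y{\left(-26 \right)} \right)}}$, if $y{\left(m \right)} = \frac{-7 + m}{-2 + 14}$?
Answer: $\frac{1}{1425} \approx 0.00070175$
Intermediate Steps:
$y{\left(m \right)} = - \frac{7}{12} + \frac{m}{12}$ ($y{\left(m \right)} = \frac{-7 + m}{12} = \left(-7 + m\right) \frac{1}{12} = - \frac{7}{12} + \frac{m}{12}$)
$B{\left(N,F \right)} = 491 + N$
$\frac{1}{B{\left(934,y{\left(-26 \right)} \right)}} = \frac{1}{491 + 934} = \frac{1}{1425}$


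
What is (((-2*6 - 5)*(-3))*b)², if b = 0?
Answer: 0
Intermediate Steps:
(((-2*6 - 5)*(-3))*b)² = (((-2*6 - 5)*(-3))*0)² = (((-12 - 5)*(-3))*0)² = (-17*(-3)*0)² = (51*0)² = 0² = 0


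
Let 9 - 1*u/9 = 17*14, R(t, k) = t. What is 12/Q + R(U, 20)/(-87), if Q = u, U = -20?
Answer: 1488/6641 ≈ 0.22406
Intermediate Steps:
u = -2061 (u = 81 - 153*14 = 81 - 9*238 = 81 - 2142 = -2061)
Q = -2061
12/Q + R(U, 20)/(-87) = 12/(-2061) - 20/(-87) = 12*(-1/2061) - 20*(-1/87) = -4/687 + 20/87 = 1488/6641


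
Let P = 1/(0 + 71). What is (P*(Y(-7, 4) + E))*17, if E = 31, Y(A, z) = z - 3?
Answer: 544/71 ≈ 7.6620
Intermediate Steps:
Y(A, z) = -3 + z
P = 1/71 ≈ 0.014085
(P*(Y(-7, 4) + E))*17 = (((-3 + 4) + 31)/71)*17 = ((1 + 31)/71)*17 = ((1/71)*32)*17 = (32/71)*17 = 544/71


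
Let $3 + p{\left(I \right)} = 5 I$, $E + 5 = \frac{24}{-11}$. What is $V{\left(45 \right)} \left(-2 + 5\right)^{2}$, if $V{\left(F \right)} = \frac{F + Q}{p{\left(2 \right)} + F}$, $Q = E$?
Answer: $\frac{72}{11} \approx 6.5455$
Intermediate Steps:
$E = - \frac{79}{11}$ ($E = -5 + \frac{24}{-11} = -5 + 24 \left(- \frac{1}{11}\right) = -5 - \frac{24}{11} = - \frac{79}{11} \approx -7.1818$)
$Q = - \frac{79}{11} \approx -7.1818$
$p{\left(I \right)} = -3 + 5 I$
$V{\left(F \right)} = \frac{- \frac{79}{11} + F}{7 + F}$ ($V{\left(F \right)} = \frac{F - \frac{79}{11}}{\left(-3 + 5 \cdot 2\right) + F} = \frac{- \frac{79}{11} + F}{\left(-3 + 10\right) + F} = \frac{- \frac{79}{11} + F}{7 + F}$)
$V{\left(45 \right)} \left(-2 + 5\right)^{2} = \frac{- \frac{79}{11} + 45}{7 + 45} \left(-2 + 5\right)^{2} = \frac{1}{52} \cdot \frac{416}{11} \cdot 3^{2} = \frac{1}{52} \cdot \frac{416}{11} \cdot 9 = \frac{8}{11} \cdot 9 = \frac{72}{11}$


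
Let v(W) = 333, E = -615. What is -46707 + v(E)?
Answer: -46374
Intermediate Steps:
-46707 + v(E) = -46707 + 333 = -46374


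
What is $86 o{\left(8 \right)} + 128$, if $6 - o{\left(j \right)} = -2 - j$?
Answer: $1504$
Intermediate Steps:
$o{\left(j \right)} = 8 + j$ ($o{\left(j \right)} = 6 - \left(-2 - j\right) = 6 + \left(2 + j\right) = 8 + j$)
$86 o{\left(8 \right)} + 128 = 86 \left(8 + 8\right) + 128 = 86 \cdot 16 + 128 = 1376 + 128 = 1504$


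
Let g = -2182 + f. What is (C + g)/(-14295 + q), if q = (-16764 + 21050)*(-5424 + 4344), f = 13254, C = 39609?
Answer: -50681/4643175 ≈ -0.010915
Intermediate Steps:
q = -4628880 (q = 4286*(-1080) = -4628880)
g = 11072 (g = -2182 + 13254 = 11072)
(C + g)/(-14295 + q) = (39609 + 11072)/(-14295 - 4628880) = 50681/(-4643175) = 50681*(-1/4643175) = -50681/4643175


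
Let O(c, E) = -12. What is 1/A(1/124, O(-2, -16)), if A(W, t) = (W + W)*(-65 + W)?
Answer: -7688/8059 ≈ -0.95396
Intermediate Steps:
A(W, t) = 2*W*(-65 + W) (A(W, t) = (2*W)*(-65 + W) = 2*W*(-65 + W))
1/A(1/124, O(-2, -16)) = 1/(2*(-65 + 1/124)/124) = 1/(2*(1/124)*(-65 + 1/124)) = 1/(2*(1/124)*(-8059/124)) = 1/(-8059/7688) = -7688/8059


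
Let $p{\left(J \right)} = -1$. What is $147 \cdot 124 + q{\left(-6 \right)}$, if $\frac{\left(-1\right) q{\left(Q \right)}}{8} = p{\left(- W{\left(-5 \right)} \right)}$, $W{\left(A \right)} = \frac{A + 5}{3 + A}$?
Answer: $18236$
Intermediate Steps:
$W{\left(A \right)} = \frac{5 + A}{3 + A}$
$q{\left(Q \right)} = 8$ ($q{\left(Q \right)} = \left(-8\right) \left(-1\right) = 8$)
$147 \cdot 124 + q{\left(-6 \right)} = 147 \cdot 124 + 8 = 18228 + 8 = 18236$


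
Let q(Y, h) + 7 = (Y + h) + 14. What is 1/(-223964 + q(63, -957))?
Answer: -1/224851 ≈ -4.4474e-6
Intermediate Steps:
q(Y, h) = 7 + Y + h (q(Y, h) = -7 + ((Y + h) + 14) = -7 + (14 + Y + h) = 7 + Y + h)
1/(-223964 + q(63, -957)) = 1/(-223964 + (7 + 63 - 957)) = 1/(-223964 - 887) = 1/(-224851) = -1/224851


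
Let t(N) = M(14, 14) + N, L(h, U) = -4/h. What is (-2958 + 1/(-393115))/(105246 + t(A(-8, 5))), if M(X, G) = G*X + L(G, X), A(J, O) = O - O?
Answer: -8139839197/290155036580 ≈ -0.028053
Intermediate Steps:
A(J, O) = 0
M(X, G) = -4/G + G*X (M(X, G) = G*X - 4/G = -4/G + G*X)
t(N) = 1370/7 + N (t(N) = (-4/14 + 14*14) + N = (-4*1/14 + 196) + N = (-2/7 + 196) + N = 1370/7 + N)
(-2958 + 1/(-393115))/(105246 + t(A(-8, 5))) = (-2958 + 1/(-393115))/(105246 + (1370/7 + 0)) = (-2958 - 1/393115)/(105246 + 1370/7) = -1162834171/(393115*738092/7) = -1162834171/393115*7/738092 = -8139839197/290155036580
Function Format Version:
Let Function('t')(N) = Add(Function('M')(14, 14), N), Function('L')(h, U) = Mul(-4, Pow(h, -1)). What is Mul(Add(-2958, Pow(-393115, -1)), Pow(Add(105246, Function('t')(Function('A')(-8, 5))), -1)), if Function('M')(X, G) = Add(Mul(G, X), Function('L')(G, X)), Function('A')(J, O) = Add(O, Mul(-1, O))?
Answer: Rational(-8139839197, 290155036580) ≈ -0.028053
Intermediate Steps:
Function('A')(J, O) = 0
Function('M')(X, G) = Add(Mul(-4, Pow(G, -1)), Mul(G, X)) (Function('M')(X, G) = Add(Mul(G, X), Mul(-4, Pow(G, -1))) = Add(Mul(-4, Pow(G, -1)), Mul(G, X)))
Function('t')(N) = Add(Rational(1370, 7), N) (Function('t')(N) = Add(Add(Mul(-4, Pow(14, -1)), Mul(14, 14)), N) = Add(Add(Mul(-4, Rational(1, 14)), 196), N) = Add(Add(Rational(-2, 7), 196), N) = Add(Rational(1370, 7), N))
Mul(Add(-2958, Pow(-393115, -1)), Pow(Add(105246, Function('t')(Function('A')(-8, 5))), -1)) = Mul(Add(-2958, Pow(-393115, -1)), Pow(Add(105246, Add(Rational(1370, 7), 0)), -1)) = Mul(Add(-2958, Rational(-1, 393115)), Pow(Add(105246, Rational(1370, 7)), -1)) = Mul(Rational(-1162834171, 393115), Pow(Rational(738092, 7), -1)) = Mul(Rational(-1162834171, 393115), Rational(7, 738092)) = Rational(-8139839197, 290155036580)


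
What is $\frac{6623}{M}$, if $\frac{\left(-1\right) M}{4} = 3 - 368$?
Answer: $\frac{6623}{1460} \approx 4.5363$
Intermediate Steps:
$M = 1460$ ($M = - 4 \left(3 - 368\right) = \left(-4\right) \left(-365\right) = 1460$)
$\frac{6623}{M} = \frac{6623}{1460}$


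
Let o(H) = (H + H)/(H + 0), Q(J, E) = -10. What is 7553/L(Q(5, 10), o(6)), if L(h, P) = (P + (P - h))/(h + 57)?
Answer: 50713/2 ≈ 25357.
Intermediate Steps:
o(H) = 2 (o(H) = (2*H)/H = 2)
L(h, P) = (-h + 2*P)/(57 + h)
7553/L(Q(5, 10), o(6)) = 7553/(((-1*(-10) + 2*2)/(57 - 10))) = 7553/(((10 + 4)/47)) = 7553/(((1/47)*14)) = 7553/(14/47) = 7553*(47/14) = 50713/2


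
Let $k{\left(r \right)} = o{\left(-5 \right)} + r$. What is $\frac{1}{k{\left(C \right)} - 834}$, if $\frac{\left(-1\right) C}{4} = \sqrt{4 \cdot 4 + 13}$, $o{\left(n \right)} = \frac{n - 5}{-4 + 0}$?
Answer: $- \frac{3326}{2763713} + \frac{16 \sqrt{29}}{2763713} \approx -0.0011723$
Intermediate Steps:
$o{\left(n \right)} = \frac{5}{4} - \frac{n}{4}$ ($o{\left(n \right)} = \frac{-5 + n}{-4} = \left(-5 + n\right) \left(- \frac{1}{4}\right) = \frac{5}{4} - \frac{n}{4}$)
$C = - 4 \sqrt{29}$ ($C = - 4 \sqrt{4 \cdot 4 + 13} = - 4 \sqrt{16 + 13} = - 4 \sqrt{29} \approx -21.541$)
$k{\left(r \right)} = \frac{5}{2} + r$ ($k{\left(r \right)} = \left(\frac{5}{4} - - \frac{5}{4}\right) + r = \left(\frac{5}{4} + \frac{5}{4}\right) + r = \frac{5}{2} + r$)
$\frac{1}{k{\left(C \right)} - 834} = \frac{1}{\left(\frac{5}{2} - 4 \sqrt{29}\right) - 834} = \frac{1}{- \frac{1663}{2} - 4 \sqrt{29}}$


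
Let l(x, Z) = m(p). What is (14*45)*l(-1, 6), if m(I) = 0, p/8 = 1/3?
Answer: 0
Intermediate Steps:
p = 8/3 ≈ 2.6667
l(x, Z) = 0
(14*45)*l(-1, 6) = (14*45)*0 = 630*0 = 0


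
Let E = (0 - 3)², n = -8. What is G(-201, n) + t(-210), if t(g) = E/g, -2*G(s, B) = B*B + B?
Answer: -1963/70 ≈ -28.043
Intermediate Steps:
G(s, B) = -B/2 - B²/2 (G(s, B) = -(B*B + B)/2 = -(B² + B)/2 = -(B + B²)/2 = -B/2 - B²/2)
E = 9 (E = (-3)² = 9)
t(g) = 9/g
G(-201, n) + t(-210) = -½*(-8)*(1 - 8) + 9/(-210) = -½*(-8)*(-7) + 9*(-1/210) = -28 - 3/70 = -1963/70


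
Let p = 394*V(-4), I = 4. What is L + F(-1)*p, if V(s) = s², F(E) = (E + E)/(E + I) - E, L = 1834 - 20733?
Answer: -50393/3 ≈ -16798.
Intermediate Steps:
L = -18899
F(E) = -E + 2*E/(4 + E) (F(E) = (E + E)/(E + 4) - E = (2*E)/(4 + E) - E = 2*E/(4 + E) - E = -E + 2*E/(4 + E))
p = 6304 (p = 394*(-4)² = 394*16 = 6304)
L + F(-1)*p = -18899 - 1*(-1)*(2 - 1)/(4 - 1)*6304 = -18899 - 1*(-1)*1/3*6304 = -18899 - 1*(-1)*⅓*1*6304 = -18899 + (⅓)*6304 = -18899 + 6304/3 = -50393/3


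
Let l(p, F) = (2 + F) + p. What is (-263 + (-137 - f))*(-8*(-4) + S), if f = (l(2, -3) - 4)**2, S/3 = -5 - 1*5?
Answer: -818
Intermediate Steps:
l(p, F) = 2 + F + p
S = -30 (S = 3*(-5 - 1*5) = 3*(-5 - 5) = 3*(-10) = -30)
f = 9 (f = ((2 - 3 + 2) - 4)**2 = (1 - 4)**2 = (-3)**2 = 9)
(-263 + (-137 - f))*(-8*(-4) + S) = (-263 + (-137 - 1*9))*(-8*(-4) - 30) = (-263 + (-137 - 9))*(32 - 30) = (-263 - 146)*2 = -409*2 = -818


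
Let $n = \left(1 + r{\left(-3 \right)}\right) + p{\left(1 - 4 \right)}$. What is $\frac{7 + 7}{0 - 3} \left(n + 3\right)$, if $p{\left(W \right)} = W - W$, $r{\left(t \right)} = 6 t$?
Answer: $\frac{196}{3} \approx 65.333$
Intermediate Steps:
$p{\left(W \right)} = 0$
$n = -17$ ($n = \left(1 + 6 \left(-3\right)\right) + 0 = \left(1 - 18\right) + 0 = -17 + 0 = -17$)
$\frac{7 + 7}{0 - 3} \left(n + 3\right) = \frac{7 + 7}{0 - 3} \left(-17 + 3\right) = \frac{14}{-3} \left(-14\right) = 14 \left(- \frac{1}{3}\right) \left(-14\right) = \left(- \frac{14}{3}\right) \left(-14\right) = \frac{196}{3}$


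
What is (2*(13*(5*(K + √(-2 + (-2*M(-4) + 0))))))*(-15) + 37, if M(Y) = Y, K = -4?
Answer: 7837 - 1950*√6 ≈ 3060.5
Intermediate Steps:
(2*(13*(5*(K + √(-2 + (-2*M(-4) + 0))))))*(-15) + 37 = (2*(13*(5*(-4 + √(-2 + (-2*(-4) + 0))))))*(-15) + 37 = (2*(13*(5*(-4 + √(-2 + (8 + 0))))))*(-15) + 37 = (2*(13*(5*(-4 + √(-2 + 8)))))*(-15) + 37 = (2*(13*(5*(-4 + √6))))*(-15) + 37 = (2*(13*(-20 + 5*√6)))*(-15) + 37 = (2*(-260 + 65*√6))*(-15) + 37 = (-520 + 130*√6)*(-15) + 37 = (7800 - 1950*√6) + 37 = 7837 - 1950*√6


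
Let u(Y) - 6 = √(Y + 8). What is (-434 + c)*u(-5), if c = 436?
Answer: 12 + 2*√3 ≈ 15.464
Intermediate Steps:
u(Y) = 6 + √(8 + Y) (u(Y) = 6 + √(Y + 8) = 6 + √(8 + Y))
(-434 + c)*u(-5) = (-434 + 436)*(6 + √(8 - 5)) = 2*(6 + √3) = 12 + 2*√3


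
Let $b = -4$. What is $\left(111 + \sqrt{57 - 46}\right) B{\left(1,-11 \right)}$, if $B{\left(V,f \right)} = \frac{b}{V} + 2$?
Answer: $-222 - 2 \sqrt{11} \approx -228.63$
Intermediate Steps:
$B{\left(V,f \right)} = 2 - \frac{4}{V}$ ($B{\left(V,f \right)} = \frac{1}{V} \left(-4\right) + 2 = - \frac{4}{V} + 2 = 2 - \frac{4}{V}$)
$\left(111 + \sqrt{57 - 46}\right) B{\left(1,-11 \right)} = \left(111 + \sqrt{57 - 46}\right) \left(2 - \frac{4}{1}\right) = \left(111 + \sqrt{11}\right) \left(2 - 4\right) = \left(111 + \sqrt{11}\right) \left(-2\right) = -222 - 2 \sqrt{11}$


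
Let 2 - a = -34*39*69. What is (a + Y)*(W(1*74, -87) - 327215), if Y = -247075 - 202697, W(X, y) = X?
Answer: 117206768916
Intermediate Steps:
Y = -449772
a = 91496 (a = 2 - (-34*39)*69 = 2 - (-1326)*69 = 2 - 1*(-91494) = 2 + 91494 = 91496)
(a + Y)*(W(1*74, -87) - 327215) = (91496 - 449772)*(1*74 - 327215) = -358276*(74 - 327215) = -358276*(-327141) = 117206768916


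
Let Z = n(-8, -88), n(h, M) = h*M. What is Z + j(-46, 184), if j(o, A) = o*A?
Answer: -7760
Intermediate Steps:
j(o, A) = A*o
n(h, M) = M*h
Z = 704 (Z = -88*(-8) = 704)
Z + j(-46, 184) = 704 + 184*(-46) = 704 - 8464 = -7760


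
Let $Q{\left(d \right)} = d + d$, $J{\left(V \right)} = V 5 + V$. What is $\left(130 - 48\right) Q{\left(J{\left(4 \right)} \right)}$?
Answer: $3936$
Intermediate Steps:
$J{\left(V \right)} = 6 V$ ($J{\left(V \right)} = 5 V + V = 6 V$)
$Q{\left(d \right)} = 2 d$
$\left(130 - 48\right) Q{\left(J{\left(4 \right)} \right)} = \left(130 - 48\right) 2 \cdot 6 \cdot 4 = 82 \cdot 2 \cdot 24 = 82 \cdot 48 = 3936$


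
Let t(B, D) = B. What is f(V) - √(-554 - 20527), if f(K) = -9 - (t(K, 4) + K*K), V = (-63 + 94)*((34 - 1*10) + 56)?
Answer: -6152889 - I*√21081 ≈ -6.1529e+6 - 145.19*I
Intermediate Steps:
V = 2480 (V = 31*((34 - 10) + 56) = 31*(24 + 56) = 31*80 = 2480)
f(K) = -9 - K - K² (f(K) = -9 - (K + K*K) = -9 - (K + K²) = -9 + (-K - K²) = -9 - K - K²)
f(V) - √(-554 - 20527) = (-9 - 1*2480 - 1*2480²) - √(-554 - 20527) = (-9 - 2480 - 1*6150400) - √(-21081) = (-9 - 2480 - 6150400) - I*√21081 = -6152889 - I*√21081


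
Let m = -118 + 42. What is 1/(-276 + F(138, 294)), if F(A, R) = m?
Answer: -1/352 ≈ -0.0028409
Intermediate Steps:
m = -76
F(A, R) = -76
1/(-276 + F(138, 294)) = 1/(-276 - 76) = 1/(-352) = -1/352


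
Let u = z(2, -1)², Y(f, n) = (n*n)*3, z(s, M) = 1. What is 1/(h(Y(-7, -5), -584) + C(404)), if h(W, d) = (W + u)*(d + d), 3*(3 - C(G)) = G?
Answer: -3/266699 ≈ -1.1249e-5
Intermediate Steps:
Y(f, n) = 3*n² (Y(f, n) = n²*3 = 3*n²)
C(G) = 3 - G/3
u = 1 (u = 1² = 1)
h(W, d) = 2*d*(1 + W) (h(W, d) = (W + 1)*(d + d) = (1 + W)*(2*d) = 2*d*(1 + W))
1/(h(Y(-7, -5), -584) + C(404)) = 1/(2*(-584)*(1 + 3*(-5)²) + (3 - ⅓*404)) = 1/(2*(-584)*(1 + 3*25) + (3 - 404/3)) = 1/(2*(-584)*(1 + 75) - 395/3) = 1/(2*(-584)*76 - 395/3) = 1/(-88768 - 395/3) = 1/(-266699/3) = -3/266699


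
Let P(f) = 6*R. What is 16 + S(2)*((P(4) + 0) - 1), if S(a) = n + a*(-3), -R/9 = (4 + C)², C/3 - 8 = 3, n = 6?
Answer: 16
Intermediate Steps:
C = 33 (C = 24 + 3*3 = 24 + 9 = 33)
R = -12321 (R = -9*(4 + 33)² = -9*37² = -9*1369 = -12321)
P(f) = -73926 (P(f) = 6*(-12321) = -73926)
S(a) = 6 - 3*a (S(a) = 6 + a*(-3) = 6 - 3*a)
16 + S(2)*((P(4) + 0) - 1) = 16 + (6 - 3*2)*((-73926 + 0) - 1) = 16 + (6 - 6)*(-73926 - 1) = 16 + 0*(-73927) = 16 + 0 = 16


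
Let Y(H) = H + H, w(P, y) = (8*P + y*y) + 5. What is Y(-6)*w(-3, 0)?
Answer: 228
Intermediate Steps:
w(P, y) = 5 + y² + 8*P (w(P, y) = (8*P + y²) + 5 = (y² + 8*P) + 5 = 5 + y² + 8*P)
Y(H) = 2*H
Y(-6)*w(-3, 0) = (2*(-6))*(5 + 0² + 8*(-3)) = -12*(5 + 0 - 24) = -12*(-19) = 228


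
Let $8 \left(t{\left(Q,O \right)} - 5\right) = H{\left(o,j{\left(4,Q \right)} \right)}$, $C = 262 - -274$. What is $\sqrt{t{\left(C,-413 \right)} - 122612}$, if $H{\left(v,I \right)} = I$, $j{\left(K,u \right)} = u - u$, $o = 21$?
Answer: $3 i \sqrt{13623} \approx 350.15 i$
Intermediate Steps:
$C = 536$ ($C = 262 + 274 = 536$)
$j{\left(K,u \right)} = 0$
$t{\left(Q,O \right)} = 5$ ($t{\left(Q,O \right)} = 5 + \frac{1}{8} \cdot 0 = 5 + 0 = 5$)
$\sqrt{t{\left(C,-413 \right)} - 122612} = \sqrt{5 - 122612} = \sqrt{-122607} = 3 i \sqrt{13623}$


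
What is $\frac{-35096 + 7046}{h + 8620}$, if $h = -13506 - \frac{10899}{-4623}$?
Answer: $\frac{43225050}{7525693} \approx 5.7437$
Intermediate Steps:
$h = - \frac{20809113}{1541}$ ($h = -13506 - - \frac{3633}{1541} = -13506 + \frac{3633}{1541} = - \frac{20809113}{1541} \approx -13504.0$)
$\frac{-35096 + 7046}{h + 8620} = \frac{-35096 + 7046}{- \frac{20809113}{1541} + 8620} = - \frac{28050}{- \frac{7525693}{1541}} = \left(-28050\right) \left(- \frac{1541}{7525693}\right) = \frac{43225050}{7525693}$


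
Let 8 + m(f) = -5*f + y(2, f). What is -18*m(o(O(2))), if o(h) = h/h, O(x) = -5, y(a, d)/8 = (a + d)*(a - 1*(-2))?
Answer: -1494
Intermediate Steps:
y(a, d) = 8*(2 + a)*(a + d) (y(a, d) = 8*((a + d)*(a - 1*(-2))) = 8*((a + d)*(a + 2)) = 8*((a + d)*(2 + a)) = 8*((2 + a)*(a + d)) = 8*(2 + a)*(a + d))
o(h) = 1
m(f) = 56 + 27*f (m(f) = -8 + (-5*f + (8*2² + 16*2 + 16*f + 8*2*f)) = -8 + (-5*f + (8*4 + 32 + 16*f + 16*f)) = -8 + (-5*f + (32 + 32 + 16*f + 16*f)) = -8 + (-5*f + (64 + 32*f)) = -8 + (64 + 27*f) = 56 + 27*f)
-18*m(o(O(2))) = -18*(56 + 27*1) = -18*(56 + 27) = -18*83 = -1494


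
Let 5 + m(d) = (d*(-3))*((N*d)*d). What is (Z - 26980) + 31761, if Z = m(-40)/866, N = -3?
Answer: 3564341/866 ≈ 4115.9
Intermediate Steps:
m(d) = -5 + 9*d**3 (m(d) = -5 + (d*(-3))*((-3*d)*d) = -5 + (-3*d)*(-3*d**2) = -5 + 9*d**3)
Z = -576005/866 (Z = (-5 + 9*(-40)**3)/866 = (-5 + 9*(-64000))*(1/866) = (-5 - 576000)*(1/866) = -576005*1/866 = -576005/866 ≈ -665.13)
(Z - 26980) + 31761 = (-576005/866 - 26980) + 31761 = -23940685/866 + 31761 = 3564341/866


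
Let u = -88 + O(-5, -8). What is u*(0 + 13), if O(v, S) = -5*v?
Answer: -819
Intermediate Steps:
u = -63 (u = -88 - 5*(-5) = -88 + 25 = -63)
u*(0 + 13) = -63*(0 + 13) = -63*13 = -819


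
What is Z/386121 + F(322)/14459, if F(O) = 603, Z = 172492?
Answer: 2726892791/5582923539 ≈ 0.48843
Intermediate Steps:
Z/386121 + F(322)/14459 = 172492/386121 + 603/14459 = 2726892791/5582923539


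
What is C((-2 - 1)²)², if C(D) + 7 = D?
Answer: 4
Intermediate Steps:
C(D) = -7 + D
C((-2 - 1)²)² = (-7 + (-2 - 1)²)² = (-7 + (-3)²)² = (-7 + 9)² = 2² = 4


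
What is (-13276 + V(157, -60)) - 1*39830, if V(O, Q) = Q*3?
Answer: -53286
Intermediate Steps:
V(O, Q) = 3*Q
(-13276 + V(157, -60)) - 1*39830 = (-13276 + 3*(-60)) - 1*39830 = (-13276 - 180) - 39830 = -13456 - 39830 = -53286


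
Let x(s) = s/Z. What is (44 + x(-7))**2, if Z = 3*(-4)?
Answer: 286225/144 ≈ 1987.7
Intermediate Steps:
Z = -12
x(s) = -s/12 (x(s) = s/(-12) = s*(-1/12) = -s/12)
(44 + x(-7))**2 = (44 - 1/12*(-7))**2 = (44 + 7/12)**2 = (535/12)**2 = 286225/144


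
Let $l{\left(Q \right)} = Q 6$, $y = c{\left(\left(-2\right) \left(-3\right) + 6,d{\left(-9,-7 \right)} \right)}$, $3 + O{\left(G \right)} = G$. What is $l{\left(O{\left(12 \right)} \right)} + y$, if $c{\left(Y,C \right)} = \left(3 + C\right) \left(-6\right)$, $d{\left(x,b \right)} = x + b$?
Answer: $132$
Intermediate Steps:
$O{\left(G \right)} = -3 + G$
$d{\left(x,b \right)} = b + x$
$c{\left(Y,C \right)} = -18 - 6 C$
$y = 78$ ($y = -18 - 6 \left(-7 - 9\right) = -18 - -96 = -18 + 96 = 78$)
$l{\left(Q \right)} = 6 Q$
$l{\left(O{\left(12 \right)} \right)} + y = 6 \left(-3 + 12\right) + 78 = 6 \cdot 9 + 78 = 54 + 78 = 132$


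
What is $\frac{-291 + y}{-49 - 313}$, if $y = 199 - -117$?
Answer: $- \frac{25}{362} \approx -0.069061$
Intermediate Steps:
$y = 316$ ($y = 199 + 117 = 316$)
$\frac{-291 + y}{-49 - 313} = \frac{-291 + 316}{-49 - 313} = \frac{25}{-362} = 25 \left(- \frac{1}{362}\right) = - \frac{25}{362}$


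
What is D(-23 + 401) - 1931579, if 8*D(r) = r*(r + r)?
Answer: -1895858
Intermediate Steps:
D(r) = r**2/4 (D(r) = (r*(r + r))/8 = (r*(2*r))/8 = (2*r**2)/8 = r**2/4)
D(-23 + 401) - 1931579 = (-23 + 401)**2/4 - 1931579 = (1/4)*378**2 - 1931579 = (1/4)*142884 - 1931579 = 35721 - 1931579 = -1895858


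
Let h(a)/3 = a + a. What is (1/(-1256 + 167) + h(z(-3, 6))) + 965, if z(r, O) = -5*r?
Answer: 1148894/1089 ≈ 1055.0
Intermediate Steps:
h(a) = 6*a (h(a) = 3*(a + a) = 3*(2*a) = 6*a)
(1/(-1256 + 167) + h(z(-3, 6))) + 965 = (1/(-1256 + 167) + 6*(-5*(-3))) + 965 = (1/(-1089) + 6*15) + 965 = (-1/1089 + 90) + 965 = 98009/1089 + 965 = 1148894/1089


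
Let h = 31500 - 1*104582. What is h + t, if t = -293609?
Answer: -366691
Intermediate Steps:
h = -73082 (h = 31500 - 104582 = -73082)
h + t = -73082 - 293609 = -366691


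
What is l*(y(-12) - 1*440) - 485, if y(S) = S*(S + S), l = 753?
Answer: -114941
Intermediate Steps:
y(S) = 2*S² (y(S) = S*(2*S) = 2*S²)
l*(y(-12) - 1*440) - 485 = 753*(2*(-12)² - 1*440) - 485 = 753*(2*144 - 440) - 485 = 753*(288 - 440) - 485 = 753*(-152) - 485 = -114456 - 485 = -114941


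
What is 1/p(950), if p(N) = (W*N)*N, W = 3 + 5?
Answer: 1/7220000 ≈ 1.3850e-7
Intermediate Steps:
W = 8
p(N) = 8*N**2 (p(N) = (8*N)*N = 8*N**2)
1/p(950) = 1/(8*950**2) = 1/(8*902500) = 1/7220000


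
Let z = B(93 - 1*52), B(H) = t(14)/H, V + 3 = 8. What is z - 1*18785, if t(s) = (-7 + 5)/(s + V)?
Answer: -14633517/779 ≈ -18785.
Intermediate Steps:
V = 5 (V = -3 + 8 = 5)
t(s) = -2/(5 + s) (t(s) = (-7 + 5)/(s + 5) = -2/(5 + s))
B(H) = -2/(19*H) (B(H) = (-2/(5 + 14))/H = (-2/19)/H = (-2*1/19)/H = -2/(19*H))
z = -2/779 (z = -2/(19*(93 - 1*52)) = -2/(19*(93 - 52)) = -2/19/41 = -2/19*1/41 = -2/779 ≈ -0.0025674)
z - 1*18785 = -2/779 - 1*18785 = -2/779 - 18785 = -14633517/779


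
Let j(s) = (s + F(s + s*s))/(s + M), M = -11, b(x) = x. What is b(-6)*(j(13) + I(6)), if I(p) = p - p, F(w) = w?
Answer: -585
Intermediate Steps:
I(p) = 0
j(s) = (s**2 + 2*s)/(-11 + s) (j(s) = (s + (s + s*s))/(s - 11) = (s + (s + s**2))/(-11 + s) = (s**2 + 2*s)/(-11 + s))
b(-6)*(j(13) + I(6)) = -6*(13*(2 + 13)/(-11 + 13) + 0) = -6*(13*15/2 + 0) = -6*(13*(1/2)*15 + 0) = -6*(195/2 + 0) = -6*195/2 = -585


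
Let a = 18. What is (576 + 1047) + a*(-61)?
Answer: 525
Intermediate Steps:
(576 + 1047) + a*(-61) = (576 + 1047) + 18*(-61) = 1623 - 1098 = 525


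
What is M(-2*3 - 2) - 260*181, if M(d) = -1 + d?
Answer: -47069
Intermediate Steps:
M(-2*3 - 2) - 260*181 = (-1 + (-2*3 - 2)) - 260*181 = (-1 + (-6 - 2)) - 47060 = (-1 - 8) - 47060 = -9 - 47060 = -47069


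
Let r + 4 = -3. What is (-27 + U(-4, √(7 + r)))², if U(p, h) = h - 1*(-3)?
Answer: 576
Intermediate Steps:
r = -7 (r = -4 - 3 = -7)
U(p, h) = 3 + h (U(p, h) = h + 3 = 3 + h)
(-27 + U(-4, √(7 + r)))² = (-27 + (3 + √(7 - 7)))² = (-27 + (3 + √0))² = (-27 + (3 + 0))² = (-27 + 3)² = (-24)² = 576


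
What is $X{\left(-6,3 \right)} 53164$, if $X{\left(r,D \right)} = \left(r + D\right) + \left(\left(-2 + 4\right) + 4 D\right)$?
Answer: $584804$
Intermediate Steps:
$X{\left(r,D \right)} = 2 + r + 5 D$ ($X{\left(r,D \right)} = \left(D + r\right) + \left(2 + 4 D\right) = 2 + r + 5 D$)
$X{\left(-6,3 \right)} 53164 = \left(2 - 6 + 5 \cdot 3\right) 53164 = \left(2 - 6 + 15\right) 53164 = 11 \cdot 53164 = 584804$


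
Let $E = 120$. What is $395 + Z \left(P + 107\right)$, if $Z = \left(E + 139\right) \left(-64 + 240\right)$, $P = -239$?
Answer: $-6016693$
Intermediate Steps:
$Z = 45584$ ($Z = \left(120 + 139\right) \left(-64 + 240\right) = 259 \cdot 176 = 45584$)
$395 + Z \left(P + 107\right) = 395 + 45584 \left(-239 + 107\right) = 395 + 45584 \left(-132\right) = 395 - 6017088 = -6016693$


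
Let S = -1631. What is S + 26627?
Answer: 24996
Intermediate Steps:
S + 26627 = -1631 + 26627 = 24996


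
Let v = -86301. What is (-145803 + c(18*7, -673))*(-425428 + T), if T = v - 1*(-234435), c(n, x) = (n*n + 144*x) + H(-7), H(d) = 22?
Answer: 62894993198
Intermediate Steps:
c(n, x) = 22 + n² + 144*x (c(n, x) = (n*n + 144*x) + 22 = (n² + 144*x) + 22 = 22 + n² + 144*x)
T = 148134 (T = -86301 - 1*(-234435) = -86301 + 234435 = 148134)
(-145803 + c(18*7, -673))*(-425428 + T) = (-145803 + (22 + (18*7)² + 144*(-673)))*(-425428 + 148134) = (-145803 + (22 + 126² - 96912))*(-277294) = (-145803 + (22 + 15876 - 96912))*(-277294) = (-145803 - 81014)*(-277294) = -226817*(-277294) = 62894993198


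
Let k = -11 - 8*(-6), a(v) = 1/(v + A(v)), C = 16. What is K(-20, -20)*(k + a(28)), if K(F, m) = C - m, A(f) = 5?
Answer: 14664/11 ≈ 1333.1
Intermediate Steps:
K(F, m) = 16 - m
a(v) = 1/(5 + v) (a(v) = 1/(v + 5) = 1/(5 + v))
k = 37 (k = -11 + 48 = 37)
K(-20, -20)*(k + a(28)) = (16 - 1*(-20))*(37 + 1/(5 + 28)) = (16 + 20)*(37 + 1/33) = 36*(37 + 1/33) = 36*(1222/33) = 14664/11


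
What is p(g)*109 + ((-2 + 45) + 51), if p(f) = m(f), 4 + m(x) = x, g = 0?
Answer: -342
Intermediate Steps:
m(x) = -4 + x
p(f) = -4 + f
p(g)*109 + ((-2 + 45) + 51) = (-4 + 0)*109 + ((-2 + 45) + 51) = -4*109 + (43 + 51) = -436 + 94 = -342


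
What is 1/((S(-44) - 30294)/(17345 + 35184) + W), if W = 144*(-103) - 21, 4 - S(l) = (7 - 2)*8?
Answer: -52529/780243567 ≈ -6.7324e-5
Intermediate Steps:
S(l) = -36 (S(l) = 4 - (7 - 2)*8 = 4 - 5*8 = 4 - 1*40 = 4 - 40 = -36)
W = -14853 (W = -14832 - 21 = -14853)
1/((S(-44) - 30294)/(17345 + 35184) + W) = 1/((-36 - 30294)/(17345 + 35184) - 14853) = 1/(-30330/52529 - 14853) = 1/(-780243567/52529) = -52529/780243567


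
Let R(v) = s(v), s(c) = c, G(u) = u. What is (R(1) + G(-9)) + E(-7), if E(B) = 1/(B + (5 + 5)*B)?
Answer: -617/77 ≈ -8.0130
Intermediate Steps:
E(B) = 1/(11*B) (E(B) = 1/(B + 10*B) = 1/(11*B))
R(v) = v
(R(1) + G(-9)) + E(-7) = (1 - 9) + (1/11)/(-7) = -8 + (1/11)*(-1/7) = -8 - 1/77 = -617/77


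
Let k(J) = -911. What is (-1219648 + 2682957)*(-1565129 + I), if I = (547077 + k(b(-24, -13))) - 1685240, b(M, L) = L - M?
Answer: -3957084587727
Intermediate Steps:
I = -1139074 (I = (547077 - 911) - 1685240 = 546166 - 1685240 = -1139074)
(-1219648 + 2682957)*(-1565129 + I) = (-1219648 + 2682957)*(-1565129 - 1139074) = 1463309*(-2704203) = -3957084587727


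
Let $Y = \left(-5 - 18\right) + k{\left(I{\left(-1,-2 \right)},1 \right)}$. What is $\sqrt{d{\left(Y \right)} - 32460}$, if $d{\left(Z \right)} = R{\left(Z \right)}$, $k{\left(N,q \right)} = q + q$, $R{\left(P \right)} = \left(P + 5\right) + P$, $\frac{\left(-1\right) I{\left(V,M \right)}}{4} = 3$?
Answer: $i \sqrt{32497} \approx 180.27 i$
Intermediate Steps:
$I{\left(V,M \right)} = -12$ ($I{\left(V,M \right)} = \left(-4\right) 3 = -12$)
$R{\left(P \right)} = 5 + 2 P$ ($R{\left(P \right)} = \left(5 + P\right) + P = 5 + 2 P$)
$k{\left(N,q \right)} = 2 q$
$Y = -21$ ($Y = \left(-5 - 18\right) + 2 \cdot 1 = -23 + 2 = -21$)
$d{\left(Z \right)} = 5 + 2 Z$
$\sqrt{d{\left(Y \right)} - 32460} = \sqrt{\left(5 + 2 \left(-21\right)\right) - 32460} = \sqrt{\left(5 - 42\right) - 32460} = \sqrt{-37 - 32460} = \sqrt{-32497} = i \sqrt{32497}$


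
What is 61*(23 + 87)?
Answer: 6710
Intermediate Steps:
61*(23 + 87) = 61*110 = 6710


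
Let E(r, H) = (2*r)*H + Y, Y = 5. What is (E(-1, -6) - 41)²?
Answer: 576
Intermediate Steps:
E(r, H) = 5 + 2*H*r (E(r, H) = (2*r)*H + 5 = 2*H*r + 5 = 5 + 2*H*r)
(E(-1, -6) - 41)² = ((5 + 2*(-6)*(-1)) - 41)² = ((5 + 12) - 41)² = (17 - 41)² = (-24)² = 576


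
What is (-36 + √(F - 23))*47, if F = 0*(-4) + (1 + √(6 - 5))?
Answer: -1692 + 47*I*√21 ≈ -1692.0 + 215.38*I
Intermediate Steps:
F = 2 (F = 0 + (1 + √1) = 0 + (1 + 1) = 0 + 2 = 2)
(-36 + √(F - 23))*47 = (-36 + √(2 - 23))*47 = (-36 + √(-21))*47 = (-36 + I*√21)*47 = -1692 + 47*I*√21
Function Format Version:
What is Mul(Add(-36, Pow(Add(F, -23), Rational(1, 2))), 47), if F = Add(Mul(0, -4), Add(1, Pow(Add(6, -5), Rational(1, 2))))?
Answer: Add(-1692, Mul(47, I, Pow(21, Rational(1, 2)))) ≈ Add(-1692.0, Mul(215.38, I))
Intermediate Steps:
F = 2 (F = Add(0, Add(1, Pow(1, Rational(1, 2)))) = Add(0, Add(1, 1)) = Add(0, 2) = 2)
Mul(Add(-36, Pow(Add(F, -23), Rational(1, 2))), 47) = Mul(Add(-36, Pow(Add(2, -23), Rational(1, 2))), 47) = Mul(Add(-36, Pow(-21, Rational(1, 2))), 47) = Mul(Add(-36, Mul(I, Pow(21, Rational(1, 2)))), 47) = Add(-1692, Mul(47, I, Pow(21, Rational(1, 2))))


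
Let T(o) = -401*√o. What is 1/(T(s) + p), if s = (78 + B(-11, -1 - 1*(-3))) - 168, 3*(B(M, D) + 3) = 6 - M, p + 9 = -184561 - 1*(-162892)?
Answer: -32517/725968457 + 401*I*√786/1451936914 ≈ -4.4791e-5 + 7.743e-6*I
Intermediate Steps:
p = -21678 (p = -9 + (-184561 - 1*(-162892)) = -9 + (-184561 + 162892) = -9 - 21669 = -21678)
B(M, D) = -1 - M/3 (B(M, D) = -3 + (6 - M)/3 = -3 + (2 - M/3) = -1 - M/3)
s = -262/3 (s = (78 + (-1 - ⅓*(-11))) - 168 = (78 + (-1 + 11/3)) - 168 = (78 + 8/3) - 168 = 242/3 - 168 = -262/3 ≈ -87.333)
1/(T(s) + p) = 1/(-401*I*√786/3 - 21678) = 1/(-21678 - 401*I*√786/3)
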